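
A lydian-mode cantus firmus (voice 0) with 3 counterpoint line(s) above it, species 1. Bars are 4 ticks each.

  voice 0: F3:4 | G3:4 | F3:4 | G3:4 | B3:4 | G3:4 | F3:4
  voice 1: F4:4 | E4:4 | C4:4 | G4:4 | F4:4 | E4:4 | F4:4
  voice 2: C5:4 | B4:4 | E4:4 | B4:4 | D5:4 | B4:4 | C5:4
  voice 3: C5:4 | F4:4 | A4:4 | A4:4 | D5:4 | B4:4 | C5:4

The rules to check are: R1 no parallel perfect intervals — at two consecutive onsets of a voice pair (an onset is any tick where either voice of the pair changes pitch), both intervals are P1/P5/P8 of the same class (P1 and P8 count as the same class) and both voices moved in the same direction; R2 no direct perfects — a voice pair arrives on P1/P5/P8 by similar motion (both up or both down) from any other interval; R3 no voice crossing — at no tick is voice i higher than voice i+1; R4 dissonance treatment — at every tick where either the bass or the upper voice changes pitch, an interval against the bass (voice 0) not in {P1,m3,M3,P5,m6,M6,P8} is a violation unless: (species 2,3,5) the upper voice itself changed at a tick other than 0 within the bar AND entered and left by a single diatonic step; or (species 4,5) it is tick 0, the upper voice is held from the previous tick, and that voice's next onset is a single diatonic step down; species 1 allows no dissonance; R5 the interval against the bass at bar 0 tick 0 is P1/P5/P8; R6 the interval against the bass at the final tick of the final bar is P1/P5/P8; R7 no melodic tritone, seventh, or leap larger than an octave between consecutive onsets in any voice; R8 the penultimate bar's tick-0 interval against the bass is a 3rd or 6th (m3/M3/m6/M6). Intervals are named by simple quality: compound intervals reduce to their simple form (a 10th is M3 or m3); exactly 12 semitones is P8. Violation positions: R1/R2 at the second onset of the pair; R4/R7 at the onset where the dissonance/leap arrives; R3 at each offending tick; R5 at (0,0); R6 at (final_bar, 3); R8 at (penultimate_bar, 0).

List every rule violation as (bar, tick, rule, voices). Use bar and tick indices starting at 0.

(1, 0, R1, (1, 2))
(1, 0, R3, (2, 3))
(1, 0, R4, (0, 3))
(1, 1, R3, (2, 3))
(1, 2, R3, (2, 3))
(1, 3, R3, (2, 3))
(2, 0, R2, (0, 1))
(2, 0, R4, (0, 2))
(3, 0, R2, (0, 1))
(3, 0, R3, (2, 3))
(3, 0, R4, (0, 3))
(3, 1, R3, (2, 3))
(3, 2, R3, (2, 3))
(3, 3, R3, (2, 3))
(4, 0, R2, (2, 3))
(4, 0, R4, (0, 1))
(5, 0, R1, (2, 3))
(5, 0, R2, (1, 2))
(5, 0, R2, (1, 3))
(6, 0, R1, (1, 2))
(6, 0, R1, (1, 3))
(6, 0, R1, (2, 3))

bar 0: v0=F3 v1=F4 v2=C5 v3=C5 downbeat P5
bar 1: v0=G3 v1=E4 v2=B4 v3=F4 downbeat m7
bar 2: v0=F3 v1=C4 v2=E4 v3=A4 downbeat M3
bar 3: v0=G3 v1=G4 v2=B4 v3=A4 downbeat M2
bar 4: v0=B3 v1=F4 v2=D5 v3=D5 downbeat m3
bar 5: v0=G3 v1=E4 v2=B4 v3=B4 downbeat M3
bar 6: v0=F3 v1=F4 v2=C5 v3=C5 downbeat P5
  -> R1 @ bar 1 tick 0 v(1, 2): F4/C5 P5 -> E4/B4 P5 similar
  -> R3 @ bar 1 tick 0 v(2, 3): B4 above F4
  -> R4 @ bar 1 tick 0 v(0, 3): G3/F4 m7 untreated
  -> R3 @ bar 1 tick 1 v(2, 3): B4 above F4
  -> R3 @ bar 1 tick 2 v(2, 3): B4 above F4
  -> R3 @ bar 1 tick 3 v(2, 3): B4 above F4
  -> R2 @ bar 2 tick 0 v(0, 1): G3/E4 M6 -> F3/C4 P5 similar
  -> R4 @ bar 2 tick 0 v(0, 2): F3/E4 M7 untreated
  -> R2 @ bar 3 tick 0 v(0, 1): F3/C4 P5 -> G3/G4 P8 similar
  -> R3 @ bar 3 tick 0 v(2, 3): B4 above A4
  -> R4 @ bar 3 tick 0 v(0, 3): G3/A4 M2 untreated
  -> R3 @ bar 3 tick 1 v(2, 3): B4 above A4
  -> R3 @ bar 3 tick 2 v(2, 3): B4 above A4
  -> R3 @ bar 3 tick 3 v(2, 3): B4 above A4
  -> R2 @ bar 4 tick 0 v(2, 3): B4/A4 M2 -> D5/D5 P1 similar
  -> R4 @ bar 4 tick 0 v(0, 1): B3/F4 TT untreated
  -> R1 @ bar 5 tick 0 v(2, 3): D5/D5 P1 -> B4/B4 P1 similar
  -> R2 @ bar 5 tick 0 v(1, 2): F4/D5 M6 -> E4/B4 P5 similar
  -> R2 @ bar 5 tick 0 v(1, 3): F4/D5 M6 -> E4/B4 P5 similar
  -> R1 @ bar 6 tick 0 v(1, 2): E4/B4 P5 -> F4/C5 P5 similar
  -> R1 @ bar 6 tick 0 v(1, 3): E4/B4 P5 -> F4/C5 P5 similar
  -> R1 @ bar 6 tick 0 v(2, 3): B4/B4 P1 -> C5/C5 P1 similar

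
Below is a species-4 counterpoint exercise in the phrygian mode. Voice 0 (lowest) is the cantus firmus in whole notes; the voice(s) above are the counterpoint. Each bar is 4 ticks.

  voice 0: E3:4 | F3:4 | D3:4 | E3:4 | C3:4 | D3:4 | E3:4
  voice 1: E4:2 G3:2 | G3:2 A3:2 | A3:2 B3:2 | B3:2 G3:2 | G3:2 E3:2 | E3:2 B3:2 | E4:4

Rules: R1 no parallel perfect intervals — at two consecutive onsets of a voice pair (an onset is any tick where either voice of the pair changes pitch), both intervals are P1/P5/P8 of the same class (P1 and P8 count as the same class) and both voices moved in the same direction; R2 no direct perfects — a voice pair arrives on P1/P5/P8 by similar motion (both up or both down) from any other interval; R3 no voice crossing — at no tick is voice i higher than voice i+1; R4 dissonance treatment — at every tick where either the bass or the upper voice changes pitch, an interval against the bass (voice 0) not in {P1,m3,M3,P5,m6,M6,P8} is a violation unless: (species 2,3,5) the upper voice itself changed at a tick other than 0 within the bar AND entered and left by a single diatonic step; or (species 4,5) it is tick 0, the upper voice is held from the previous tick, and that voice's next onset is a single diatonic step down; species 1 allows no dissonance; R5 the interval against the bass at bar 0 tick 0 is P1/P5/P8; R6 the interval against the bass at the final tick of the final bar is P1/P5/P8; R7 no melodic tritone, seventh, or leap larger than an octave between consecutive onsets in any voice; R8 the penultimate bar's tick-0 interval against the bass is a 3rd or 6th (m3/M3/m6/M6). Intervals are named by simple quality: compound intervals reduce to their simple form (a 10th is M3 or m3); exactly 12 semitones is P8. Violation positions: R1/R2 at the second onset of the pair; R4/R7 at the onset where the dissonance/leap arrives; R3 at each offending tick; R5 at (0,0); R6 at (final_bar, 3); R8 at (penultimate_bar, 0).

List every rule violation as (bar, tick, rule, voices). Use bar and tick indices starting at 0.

bar 0: v0=E3 v1=E4 downbeat P8
bar 1: v0=F3 v1=G3 downbeat M2
bar 2: v0=D3 v1=A3 downbeat P5
bar 3: v0=E3 v1=B3 downbeat P5
bar 4: v0=C3 v1=G3 downbeat P5
bar 5: v0=D3 v1=E3 downbeat M2
bar 6: v0=E3 v1=E4 downbeat P8
  -> R4 @ bar 1 tick 0 v(0, 1): F3/G3 M2 untreated
  -> R4 @ bar 5 tick 0 v(0, 1): D3/E3 M2 untreated
  -> R8 @ bar 5 tick 0 v(0, 1): penult M2 not 3rd/6th
  -> R2 @ bar 6 tick 0 v(0, 1): D3/B3 M6 -> E3/E4 P8 similar

(1, 0, R4, (0, 1))
(5, 0, R4, (0, 1))
(5, 0, R8, (0, 1))
(6, 0, R2, (0, 1))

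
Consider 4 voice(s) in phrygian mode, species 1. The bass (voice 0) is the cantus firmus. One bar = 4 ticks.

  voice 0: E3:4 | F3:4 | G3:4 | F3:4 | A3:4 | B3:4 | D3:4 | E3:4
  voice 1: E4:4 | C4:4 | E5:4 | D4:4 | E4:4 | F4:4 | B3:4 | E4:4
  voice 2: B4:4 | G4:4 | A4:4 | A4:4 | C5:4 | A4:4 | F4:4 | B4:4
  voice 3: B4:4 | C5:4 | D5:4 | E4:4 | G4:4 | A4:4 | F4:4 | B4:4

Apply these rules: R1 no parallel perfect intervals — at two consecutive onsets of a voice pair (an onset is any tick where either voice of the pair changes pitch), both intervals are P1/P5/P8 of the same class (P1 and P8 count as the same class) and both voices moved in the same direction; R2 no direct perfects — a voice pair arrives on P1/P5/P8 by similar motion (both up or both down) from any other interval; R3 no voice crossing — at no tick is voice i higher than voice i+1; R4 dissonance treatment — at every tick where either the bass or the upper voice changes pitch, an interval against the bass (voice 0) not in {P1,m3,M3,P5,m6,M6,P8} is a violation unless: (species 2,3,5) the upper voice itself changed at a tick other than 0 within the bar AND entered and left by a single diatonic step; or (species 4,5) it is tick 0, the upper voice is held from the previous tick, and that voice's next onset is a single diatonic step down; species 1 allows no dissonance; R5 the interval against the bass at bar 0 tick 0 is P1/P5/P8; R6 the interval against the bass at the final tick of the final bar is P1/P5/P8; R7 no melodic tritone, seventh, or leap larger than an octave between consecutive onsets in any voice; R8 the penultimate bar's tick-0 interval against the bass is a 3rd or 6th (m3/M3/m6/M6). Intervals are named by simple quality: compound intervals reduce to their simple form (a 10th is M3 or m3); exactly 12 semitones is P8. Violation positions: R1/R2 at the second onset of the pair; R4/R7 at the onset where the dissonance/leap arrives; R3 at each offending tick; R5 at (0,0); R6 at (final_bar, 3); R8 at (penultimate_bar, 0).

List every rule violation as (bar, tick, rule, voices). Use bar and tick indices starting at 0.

bar 0: v0=E3 v1=E4 v2=B4 v3=B4 downbeat P5
bar 1: v0=F3 v1=C4 v2=G4 v3=C5 downbeat P5
bar 2: v0=G3 v1=E5 v2=A4 v3=D5 downbeat P5
bar 3: v0=F3 v1=D4 v2=A4 v3=E4 downbeat M7
bar 4: v0=A3 v1=E4 v2=C5 v3=G4 downbeat m7
bar 5: v0=B3 v1=F4 v2=A4 v3=A4 downbeat m7
bar 6: v0=D3 v1=B3 v2=F4 v3=F4 downbeat m3
bar 7: v0=E3 v1=E4 v2=B4 v3=B4 downbeat P5
  -> R1 @ bar 1 tick 0 v(0, 3): E3/B4 P5 -> F3/C5 P5 similar
  -> R1 @ bar 1 tick 0 v(1, 2): E4/B4 P5 -> C4/G4 P5 similar
  -> R4 @ bar 1 tick 0 v(0, 2): F3/G4 M2 untreated
  -> R1 @ bar 2 tick 0 v(0, 3): F3/C5 P5 -> G3/D5 P5 similar
  -> R1 @ bar 2 tick 0 v(1, 2): C4/G4 P5 -> E5/A4 P5 similar
  -> R3 @ bar 2 tick 0 v(1, 2): E5 above A4
  -> R4 @ bar 2 tick 0 v(0, 2): G3/A4 M2 untreated
  -> R7 @ bar 2 tick 0 v(1,): C4->E5 leap 16st
  -> R3 @ bar 2 tick 1 v(1, 2): E5 above A4
  -> R3 @ bar 2 tick 2 v(1, 2): E5 above A4
  -> R3 @ bar 2 tick 3 v(1, 2): E5 above A4
  -> R3 @ bar 3 tick 0 v(2, 3): A4 above E4
  -> R4 @ bar 3 tick 0 v(0, 3): F3/E4 M7 untreated
  -> R7 @ bar 3 tick 0 v(1,): E5->D4 leap 14st
  -> R7 @ bar 3 tick 0 v(3,): D5->E4 leap 10st
  -> R3 @ bar 3 tick 1 v(2, 3): A4 above E4
  -> R3 @ bar 3 tick 2 v(2, 3): A4 above E4
  -> R3 @ bar 3 tick 3 v(2, 3): A4 above E4
  -> R2 @ bar 4 tick 0 v(0, 1): F3/D4 M6 -> A3/E4 P5 similar
  -> R3 @ bar 4 tick 0 v(2, 3): C5 above G4
  -> R4 @ bar 4 tick 0 v(0, 3): A3/G4 m7 untreated
  -> R3 @ bar 4 tick 1 v(2, 3): C5 above G4
  -> R3 @ bar 4 tick 2 v(2, 3): C5 above G4
  -> R3 @ bar 4 tick 3 v(2, 3): C5 above G4
  -> R4 @ bar 5 tick 0 v(0, 1): B3/F4 TT untreated
  -> R4 @ bar 5 tick 0 v(0, 2): B3/A4 m7 untreated
  -> R4 @ bar 5 tick 0 v(0, 3): B3/A4 m7 untreated
  -> R1 @ bar 6 tick 0 v(2, 3): A4/A4 P1 -> F4/F4 P1 similar
  -> R7 @ bar 6 tick 0 v(1,): F4->B3 leap 6st
  -> R1 @ bar 7 tick 0 v(2, 3): F4/F4 P1 -> B4/B4 P1 similar
  -> R2 @ bar 7 tick 0 v(0, 1): D3/B3 M6 -> E3/E4 P8 similar
  -> R2 @ bar 7 tick 0 v(0, 2): D3/F4 m3 -> E3/B4 P5 similar
  -> R2 @ bar 7 tick 0 v(0, 3): D3/F4 m3 -> E3/B4 P5 similar
  -> R2 @ bar 7 tick 0 v(1, 2): B3/F4 TT -> E4/B4 P5 similar
  -> R2 @ bar 7 tick 0 v(1, 3): B3/F4 TT -> E4/B4 P5 similar
  -> R7 @ bar 7 tick 0 v(2,): F4->B4 leap 6st
  -> R7 @ bar 7 tick 0 v(3,): F4->B4 leap 6st

(1, 0, R1, (0, 3))
(1, 0, R1, (1, 2))
(1, 0, R4, (0, 2))
(2, 0, R1, (0, 3))
(2, 0, R1, (1, 2))
(2, 0, R3, (1, 2))
(2, 0, R4, (0, 2))
(2, 0, R7, (1,))
(2, 1, R3, (1, 2))
(2, 2, R3, (1, 2))
(2, 3, R3, (1, 2))
(3, 0, R3, (2, 3))
(3, 0, R4, (0, 3))
(3, 0, R7, (1,))
(3, 0, R7, (3,))
(3, 1, R3, (2, 3))
(3, 2, R3, (2, 3))
(3, 3, R3, (2, 3))
(4, 0, R2, (0, 1))
(4, 0, R3, (2, 3))
(4, 0, R4, (0, 3))
(4, 1, R3, (2, 3))
(4, 2, R3, (2, 3))
(4, 3, R3, (2, 3))
(5, 0, R4, (0, 1))
(5, 0, R4, (0, 2))
(5, 0, R4, (0, 3))
(6, 0, R1, (2, 3))
(6, 0, R7, (1,))
(7, 0, R1, (2, 3))
(7, 0, R2, (0, 1))
(7, 0, R2, (0, 2))
(7, 0, R2, (0, 3))
(7, 0, R2, (1, 2))
(7, 0, R2, (1, 3))
(7, 0, R7, (2,))
(7, 0, R7, (3,))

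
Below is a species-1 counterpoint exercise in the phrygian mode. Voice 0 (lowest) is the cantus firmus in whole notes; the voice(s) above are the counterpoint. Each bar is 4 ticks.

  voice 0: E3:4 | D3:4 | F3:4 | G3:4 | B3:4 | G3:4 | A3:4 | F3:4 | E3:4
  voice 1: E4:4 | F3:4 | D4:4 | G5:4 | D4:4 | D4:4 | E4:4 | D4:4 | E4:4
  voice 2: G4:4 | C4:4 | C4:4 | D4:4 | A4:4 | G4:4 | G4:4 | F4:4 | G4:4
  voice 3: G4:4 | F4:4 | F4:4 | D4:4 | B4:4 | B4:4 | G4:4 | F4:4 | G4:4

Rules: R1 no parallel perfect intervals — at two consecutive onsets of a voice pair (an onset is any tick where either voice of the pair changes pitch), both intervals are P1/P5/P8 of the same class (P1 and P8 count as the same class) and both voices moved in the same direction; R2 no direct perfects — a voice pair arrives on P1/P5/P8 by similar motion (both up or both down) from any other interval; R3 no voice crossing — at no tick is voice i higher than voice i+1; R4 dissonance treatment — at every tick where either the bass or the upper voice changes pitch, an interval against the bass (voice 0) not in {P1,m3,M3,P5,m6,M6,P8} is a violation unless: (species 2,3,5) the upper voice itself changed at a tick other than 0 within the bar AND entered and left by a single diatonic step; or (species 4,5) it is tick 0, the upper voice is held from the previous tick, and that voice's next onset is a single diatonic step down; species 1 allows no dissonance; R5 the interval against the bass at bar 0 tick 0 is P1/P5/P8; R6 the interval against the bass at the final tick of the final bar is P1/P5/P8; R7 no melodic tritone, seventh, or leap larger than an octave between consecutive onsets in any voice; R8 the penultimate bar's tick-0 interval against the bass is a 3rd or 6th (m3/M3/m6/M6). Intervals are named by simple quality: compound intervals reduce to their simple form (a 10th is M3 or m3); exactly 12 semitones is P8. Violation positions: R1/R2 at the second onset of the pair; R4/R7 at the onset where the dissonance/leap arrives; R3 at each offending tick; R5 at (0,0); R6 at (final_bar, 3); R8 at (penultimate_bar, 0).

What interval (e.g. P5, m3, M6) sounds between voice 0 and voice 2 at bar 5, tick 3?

P8

voice 0=G3 voice 2=G4 -> P8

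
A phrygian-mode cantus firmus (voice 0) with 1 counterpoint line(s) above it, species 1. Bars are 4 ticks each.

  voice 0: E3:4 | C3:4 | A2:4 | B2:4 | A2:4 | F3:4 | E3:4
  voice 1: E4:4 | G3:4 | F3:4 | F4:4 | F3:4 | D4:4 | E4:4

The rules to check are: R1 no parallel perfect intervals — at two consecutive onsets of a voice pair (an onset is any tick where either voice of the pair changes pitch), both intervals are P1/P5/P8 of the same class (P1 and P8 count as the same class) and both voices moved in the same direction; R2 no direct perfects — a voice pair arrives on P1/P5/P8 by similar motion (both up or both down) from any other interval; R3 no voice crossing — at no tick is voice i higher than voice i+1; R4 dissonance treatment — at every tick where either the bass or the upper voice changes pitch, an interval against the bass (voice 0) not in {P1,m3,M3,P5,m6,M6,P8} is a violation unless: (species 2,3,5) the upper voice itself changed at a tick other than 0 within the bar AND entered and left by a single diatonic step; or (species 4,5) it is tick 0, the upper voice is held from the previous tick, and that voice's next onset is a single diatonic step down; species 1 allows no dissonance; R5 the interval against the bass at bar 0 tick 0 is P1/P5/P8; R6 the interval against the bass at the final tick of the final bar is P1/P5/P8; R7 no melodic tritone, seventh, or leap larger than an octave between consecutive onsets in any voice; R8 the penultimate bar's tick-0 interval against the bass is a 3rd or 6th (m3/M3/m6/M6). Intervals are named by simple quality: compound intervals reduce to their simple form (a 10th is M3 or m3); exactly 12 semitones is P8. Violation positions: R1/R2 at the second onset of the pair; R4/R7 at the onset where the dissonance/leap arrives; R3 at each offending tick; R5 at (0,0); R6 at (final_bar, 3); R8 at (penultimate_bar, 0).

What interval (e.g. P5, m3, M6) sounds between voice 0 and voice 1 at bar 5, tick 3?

M6

voice 0=F3 voice 1=D4 -> M6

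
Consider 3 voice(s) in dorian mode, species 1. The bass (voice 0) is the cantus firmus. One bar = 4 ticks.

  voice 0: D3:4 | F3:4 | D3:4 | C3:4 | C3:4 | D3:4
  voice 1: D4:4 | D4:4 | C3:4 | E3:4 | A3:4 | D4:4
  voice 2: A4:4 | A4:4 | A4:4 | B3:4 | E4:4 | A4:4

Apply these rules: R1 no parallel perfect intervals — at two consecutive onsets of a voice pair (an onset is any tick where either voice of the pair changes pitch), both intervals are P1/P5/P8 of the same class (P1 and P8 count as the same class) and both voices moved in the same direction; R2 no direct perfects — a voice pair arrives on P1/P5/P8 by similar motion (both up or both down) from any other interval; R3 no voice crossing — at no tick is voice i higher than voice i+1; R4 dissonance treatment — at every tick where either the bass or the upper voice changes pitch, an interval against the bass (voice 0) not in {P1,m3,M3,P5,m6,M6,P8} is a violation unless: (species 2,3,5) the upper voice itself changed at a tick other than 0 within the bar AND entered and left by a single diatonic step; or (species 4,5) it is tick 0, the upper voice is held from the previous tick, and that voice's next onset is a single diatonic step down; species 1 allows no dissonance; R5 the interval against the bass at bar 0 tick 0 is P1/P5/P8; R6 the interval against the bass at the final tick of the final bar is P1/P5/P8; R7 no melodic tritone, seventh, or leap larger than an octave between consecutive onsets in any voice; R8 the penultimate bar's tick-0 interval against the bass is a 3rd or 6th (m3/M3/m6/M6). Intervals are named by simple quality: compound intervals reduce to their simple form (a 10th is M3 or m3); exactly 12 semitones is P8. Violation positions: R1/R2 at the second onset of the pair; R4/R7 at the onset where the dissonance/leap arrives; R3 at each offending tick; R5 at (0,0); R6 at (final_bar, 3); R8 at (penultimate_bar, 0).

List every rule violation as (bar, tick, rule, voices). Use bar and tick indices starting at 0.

bar 0: v0=D3 v1=D4 v2=A4 downbeat P5
bar 1: v0=F3 v1=D4 v2=A4 downbeat M3
bar 2: v0=D3 v1=C3 v2=A4 downbeat P5
bar 3: v0=C3 v1=E3 v2=B3 downbeat M7
bar 4: v0=C3 v1=A3 v2=E4 downbeat M3
bar 5: v0=D3 v1=D4 v2=A4 downbeat P5
  -> R3 @ bar 2 tick 0 v(0, 1): D3 above C3
  -> R4 @ bar 2 tick 0 v(0, 1): D3/C3 M2 untreated
  -> R7 @ bar 2 tick 0 v(1,): D4->C3 leap 14st
  -> R3 @ bar 2 tick 1 v(0, 1): D3 above C3
  -> R3 @ bar 2 tick 2 v(0, 1): D3 above C3
  -> R3 @ bar 2 tick 3 v(0, 1): D3 above C3
  -> R4 @ bar 3 tick 0 v(0, 2): C3/B3 M7 untreated
  -> R7 @ bar 3 tick 0 v(2,): A4->B3 leap 10st
  -> R1 @ bar 4 tick 0 v(1, 2): E3/B3 P5 -> A3/E4 P5 similar
  -> R1 @ bar 5 tick 0 v(1, 2): A3/E4 P5 -> D4/A4 P5 similar
  -> R2 @ bar 5 tick 0 v(0, 1): C3/A3 M6 -> D3/D4 P8 similar
  -> R2 @ bar 5 tick 0 v(0, 2): C3/E4 M3 -> D3/A4 P5 similar

(2, 0, R3, (0, 1))
(2, 0, R4, (0, 1))
(2, 0, R7, (1,))
(2, 1, R3, (0, 1))
(2, 2, R3, (0, 1))
(2, 3, R3, (0, 1))
(3, 0, R4, (0, 2))
(3, 0, R7, (2,))
(4, 0, R1, (1, 2))
(5, 0, R1, (1, 2))
(5, 0, R2, (0, 1))
(5, 0, R2, (0, 2))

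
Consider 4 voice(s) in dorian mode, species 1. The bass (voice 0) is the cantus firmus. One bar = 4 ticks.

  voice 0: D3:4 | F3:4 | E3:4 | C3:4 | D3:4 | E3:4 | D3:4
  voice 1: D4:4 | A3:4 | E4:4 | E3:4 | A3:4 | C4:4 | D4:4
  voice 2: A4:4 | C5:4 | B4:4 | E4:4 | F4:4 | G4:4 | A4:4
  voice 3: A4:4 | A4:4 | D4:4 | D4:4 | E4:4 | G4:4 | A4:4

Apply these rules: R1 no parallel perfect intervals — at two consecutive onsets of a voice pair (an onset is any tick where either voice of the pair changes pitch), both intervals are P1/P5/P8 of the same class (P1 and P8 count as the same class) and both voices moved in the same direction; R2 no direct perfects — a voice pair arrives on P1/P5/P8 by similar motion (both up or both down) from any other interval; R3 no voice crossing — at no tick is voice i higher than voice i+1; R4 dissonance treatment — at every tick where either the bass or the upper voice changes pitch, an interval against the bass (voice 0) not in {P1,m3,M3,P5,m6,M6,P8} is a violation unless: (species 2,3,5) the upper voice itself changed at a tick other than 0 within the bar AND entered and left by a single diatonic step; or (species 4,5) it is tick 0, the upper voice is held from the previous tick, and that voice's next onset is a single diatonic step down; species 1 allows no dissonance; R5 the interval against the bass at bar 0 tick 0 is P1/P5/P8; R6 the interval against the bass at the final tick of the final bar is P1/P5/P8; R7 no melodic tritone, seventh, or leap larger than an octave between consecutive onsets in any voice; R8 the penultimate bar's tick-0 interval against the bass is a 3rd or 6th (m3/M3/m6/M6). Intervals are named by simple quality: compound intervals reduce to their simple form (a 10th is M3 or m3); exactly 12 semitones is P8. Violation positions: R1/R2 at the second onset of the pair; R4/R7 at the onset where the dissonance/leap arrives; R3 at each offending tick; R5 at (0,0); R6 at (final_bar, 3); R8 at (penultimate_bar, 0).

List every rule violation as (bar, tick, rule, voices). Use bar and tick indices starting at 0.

(1, 0, R1, (0, 2))
(1, 0, R3, (2, 3))
(1, 1, R3, (2, 3))
(1, 2, R3, (2, 3))
(1, 3, R3, (2, 3))
(2, 0, R1, (0, 2))
(2, 0, R3, (2, 3))
(2, 0, R4, (0, 3))
(2, 1, R3, (2, 3))
(2, 2, R3, (2, 3))
(2, 3, R3, (2, 3))
(3, 0, R2, (1, 2))
(3, 0, R3, (2, 3))
(3, 0, R4, (0, 3))
(3, 1, R3, (2, 3))
(3, 2, R3, (2, 3))
(3, 3, R3, (2, 3))
(4, 0, R2, (0, 1))
(4, 0, R2, (1, 3))
(4, 0, R3, (2, 3))
(4, 0, R4, (0, 3))
(4, 1, R3, (2, 3))
(4, 2, R3, (2, 3))
(4, 3, R3, (2, 3))
(5, 0, R1, (1, 3))
(5, 0, R2, (1, 2))
(5, 0, R2, (2, 3))
(6, 0, R1, (1, 2))
(6, 0, R1, (1, 3))
(6, 0, R1, (2, 3))

bar 0: v0=D3 v1=D4 v2=A4 v3=A4 downbeat P5
bar 1: v0=F3 v1=A3 v2=C5 v3=A4 downbeat M3
bar 2: v0=E3 v1=E4 v2=B4 v3=D4 downbeat m7
bar 3: v0=C3 v1=E3 v2=E4 v3=D4 downbeat M2
bar 4: v0=D3 v1=A3 v2=F4 v3=E4 downbeat M2
bar 5: v0=E3 v1=C4 v2=G4 v3=G4 downbeat m3
bar 6: v0=D3 v1=D4 v2=A4 v3=A4 downbeat P5
  -> R1 @ bar 1 tick 0 v(0, 2): D3/A4 P5 -> F3/C5 P5 similar
  -> R3 @ bar 1 tick 0 v(2, 3): C5 above A4
  -> R3 @ bar 1 tick 1 v(2, 3): C5 above A4
  -> R3 @ bar 1 tick 2 v(2, 3): C5 above A4
  -> R3 @ bar 1 tick 3 v(2, 3): C5 above A4
  -> R1 @ bar 2 tick 0 v(0, 2): F3/C5 P5 -> E3/B4 P5 similar
  -> R3 @ bar 2 tick 0 v(2, 3): B4 above D4
  -> R4 @ bar 2 tick 0 v(0, 3): E3/D4 m7 untreated
  -> R3 @ bar 2 tick 1 v(2, 3): B4 above D4
  -> R3 @ bar 2 tick 2 v(2, 3): B4 above D4
  -> R3 @ bar 2 tick 3 v(2, 3): B4 above D4
  -> R2 @ bar 3 tick 0 v(1, 2): E4/B4 P5 -> E3/E4 P8 similar
  -> R3 @ bar 3 tick 0 v(2, 3): E4 above D4
  -> R4 @ bar 3 tick 0 v(0, 3): C3/D4 M2 untreated
  -> R3 @ bar 3 tick 1 v(2, 3): E4 above D4
  -> R3 @ bar 3 tick 2 v(2, 3): E4 above D4
  -> R3 @ bar 3 tick 3 v(2, 3): E4 above D4
  -> R2 @ bar 4 tick 0 v(0, 1): C3/E3 M3 -> D3/A3 P5 similar
  -> R2 @ bar 4 tick 0 v(1, 3): E3/D4 m7 -> A3/E4 P5 similar
  -> R3 @ bar 4 tick 0 v(2, 3): F4 above E4
  -> R4 @ bar 4 tick 0 v(0, 3): D3/E4 M2 untreated
  -> R3 @ bar 4 tick 1 v(2, 3): F4 above E4
  -> R3 @ bar 4 tick 2 v(2, 3): F4 above E4
  -> R3 @ bar 4 tick 3 v(2, 3): F4 above E4
  -> R1 @ bar 5 tick 0 v(1, 3): A3/E4 P5 -> C4/G4 P5 similar
  -> R2 @ bar 5 tick 0 v(1, 2): A3/F4 m6 -> C4/G4 P5 similar
  -> R2 @ bar 5 tick 0 v(2, 3): F4/E4 m2 -> G4/G4 P1 similar
  -> R1 @ bar 6 tick 0 v(1, 2): C4/G4 P5 -> D4/A4 P5 similar
  -> R1 @ bar 6 tick 0 v(1, 3): C4/G4 P5 -> D4/A4 P5 similar
  -> R1 @ bar 6 tick 0 v(2, 3): G4/G4 P1 -> A4/A4 P1 similar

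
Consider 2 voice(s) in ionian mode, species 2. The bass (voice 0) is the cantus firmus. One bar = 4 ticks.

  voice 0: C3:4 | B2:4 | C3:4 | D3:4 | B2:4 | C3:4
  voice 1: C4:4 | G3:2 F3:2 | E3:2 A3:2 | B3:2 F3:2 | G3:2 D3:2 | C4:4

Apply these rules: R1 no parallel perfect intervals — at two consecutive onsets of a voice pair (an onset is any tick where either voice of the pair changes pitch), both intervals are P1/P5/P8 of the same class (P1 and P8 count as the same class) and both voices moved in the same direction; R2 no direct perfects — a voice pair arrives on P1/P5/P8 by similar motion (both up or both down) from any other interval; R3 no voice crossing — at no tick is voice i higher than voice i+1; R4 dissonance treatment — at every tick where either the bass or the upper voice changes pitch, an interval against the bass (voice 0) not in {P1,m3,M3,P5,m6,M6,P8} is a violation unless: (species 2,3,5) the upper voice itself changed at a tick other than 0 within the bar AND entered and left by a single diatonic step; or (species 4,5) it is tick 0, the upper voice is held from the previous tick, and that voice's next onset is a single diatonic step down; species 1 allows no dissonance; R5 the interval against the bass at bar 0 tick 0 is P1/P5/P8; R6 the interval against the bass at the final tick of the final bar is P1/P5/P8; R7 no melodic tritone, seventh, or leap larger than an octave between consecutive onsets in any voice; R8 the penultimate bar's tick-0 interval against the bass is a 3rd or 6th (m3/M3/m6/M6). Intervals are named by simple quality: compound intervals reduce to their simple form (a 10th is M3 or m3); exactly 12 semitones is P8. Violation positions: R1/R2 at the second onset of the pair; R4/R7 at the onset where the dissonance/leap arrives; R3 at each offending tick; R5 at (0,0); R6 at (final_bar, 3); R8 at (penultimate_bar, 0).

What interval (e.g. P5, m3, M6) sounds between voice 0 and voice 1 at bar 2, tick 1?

M3

voice 0=C3 voice 1=E3 -> M3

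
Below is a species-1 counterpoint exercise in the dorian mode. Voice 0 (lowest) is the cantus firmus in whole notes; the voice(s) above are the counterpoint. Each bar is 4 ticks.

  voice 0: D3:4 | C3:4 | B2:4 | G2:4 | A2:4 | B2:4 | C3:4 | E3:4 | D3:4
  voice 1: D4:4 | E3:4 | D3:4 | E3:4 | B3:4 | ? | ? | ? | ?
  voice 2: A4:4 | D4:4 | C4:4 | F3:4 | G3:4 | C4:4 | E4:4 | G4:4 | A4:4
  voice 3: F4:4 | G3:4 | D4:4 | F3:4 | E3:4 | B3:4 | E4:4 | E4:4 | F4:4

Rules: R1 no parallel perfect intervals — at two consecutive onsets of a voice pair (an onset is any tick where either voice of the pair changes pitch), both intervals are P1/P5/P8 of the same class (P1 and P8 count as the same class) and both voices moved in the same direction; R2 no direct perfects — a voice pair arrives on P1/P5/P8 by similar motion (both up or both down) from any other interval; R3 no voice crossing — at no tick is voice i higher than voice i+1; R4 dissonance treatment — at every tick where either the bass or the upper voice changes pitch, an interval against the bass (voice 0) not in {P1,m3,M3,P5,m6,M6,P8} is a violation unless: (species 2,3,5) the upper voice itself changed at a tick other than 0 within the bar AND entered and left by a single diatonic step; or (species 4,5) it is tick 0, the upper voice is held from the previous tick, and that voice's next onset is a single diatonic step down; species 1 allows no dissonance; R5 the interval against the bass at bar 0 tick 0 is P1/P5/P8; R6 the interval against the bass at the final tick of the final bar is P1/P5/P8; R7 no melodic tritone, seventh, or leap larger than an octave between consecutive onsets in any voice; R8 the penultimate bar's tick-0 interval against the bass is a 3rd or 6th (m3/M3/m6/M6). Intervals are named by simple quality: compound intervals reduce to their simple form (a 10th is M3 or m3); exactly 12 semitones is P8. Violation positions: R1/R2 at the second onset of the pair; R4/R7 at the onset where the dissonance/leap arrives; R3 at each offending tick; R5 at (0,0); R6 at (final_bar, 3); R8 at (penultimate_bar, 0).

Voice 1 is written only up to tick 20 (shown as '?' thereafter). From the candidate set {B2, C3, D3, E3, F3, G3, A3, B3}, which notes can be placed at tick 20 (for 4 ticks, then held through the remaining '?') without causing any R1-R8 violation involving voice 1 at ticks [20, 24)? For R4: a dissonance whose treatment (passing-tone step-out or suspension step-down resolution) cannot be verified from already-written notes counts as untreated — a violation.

{B2, B3, D3, G3}

B2: legal
C3: violates R4,R7
D3: legal
E3: violates R4
F3: violates R4,R7
G3: legal
A3: violates R4
B3: legal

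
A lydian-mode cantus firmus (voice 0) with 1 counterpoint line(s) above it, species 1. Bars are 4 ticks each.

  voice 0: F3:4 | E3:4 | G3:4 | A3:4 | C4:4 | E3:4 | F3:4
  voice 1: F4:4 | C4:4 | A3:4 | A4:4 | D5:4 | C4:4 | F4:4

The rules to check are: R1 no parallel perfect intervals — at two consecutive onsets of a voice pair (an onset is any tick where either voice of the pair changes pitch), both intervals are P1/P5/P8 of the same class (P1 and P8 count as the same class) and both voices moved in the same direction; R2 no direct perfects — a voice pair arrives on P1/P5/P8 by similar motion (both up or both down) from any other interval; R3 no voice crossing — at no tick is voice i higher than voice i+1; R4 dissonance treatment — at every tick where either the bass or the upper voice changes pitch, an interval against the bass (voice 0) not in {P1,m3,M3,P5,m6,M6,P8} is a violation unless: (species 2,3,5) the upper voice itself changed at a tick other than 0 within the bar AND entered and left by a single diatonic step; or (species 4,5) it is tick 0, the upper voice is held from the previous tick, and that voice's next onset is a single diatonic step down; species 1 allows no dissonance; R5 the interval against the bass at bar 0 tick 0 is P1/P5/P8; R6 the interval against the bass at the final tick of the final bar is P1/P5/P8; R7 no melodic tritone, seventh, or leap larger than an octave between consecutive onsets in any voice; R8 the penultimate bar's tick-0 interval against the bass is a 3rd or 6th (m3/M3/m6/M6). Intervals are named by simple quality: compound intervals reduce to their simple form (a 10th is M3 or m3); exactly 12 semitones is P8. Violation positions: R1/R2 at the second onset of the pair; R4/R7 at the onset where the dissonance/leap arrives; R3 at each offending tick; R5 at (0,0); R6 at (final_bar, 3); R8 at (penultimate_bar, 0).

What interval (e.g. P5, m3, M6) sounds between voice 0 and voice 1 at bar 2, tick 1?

M2

voice 0=G3 voice 1=A3 -> M2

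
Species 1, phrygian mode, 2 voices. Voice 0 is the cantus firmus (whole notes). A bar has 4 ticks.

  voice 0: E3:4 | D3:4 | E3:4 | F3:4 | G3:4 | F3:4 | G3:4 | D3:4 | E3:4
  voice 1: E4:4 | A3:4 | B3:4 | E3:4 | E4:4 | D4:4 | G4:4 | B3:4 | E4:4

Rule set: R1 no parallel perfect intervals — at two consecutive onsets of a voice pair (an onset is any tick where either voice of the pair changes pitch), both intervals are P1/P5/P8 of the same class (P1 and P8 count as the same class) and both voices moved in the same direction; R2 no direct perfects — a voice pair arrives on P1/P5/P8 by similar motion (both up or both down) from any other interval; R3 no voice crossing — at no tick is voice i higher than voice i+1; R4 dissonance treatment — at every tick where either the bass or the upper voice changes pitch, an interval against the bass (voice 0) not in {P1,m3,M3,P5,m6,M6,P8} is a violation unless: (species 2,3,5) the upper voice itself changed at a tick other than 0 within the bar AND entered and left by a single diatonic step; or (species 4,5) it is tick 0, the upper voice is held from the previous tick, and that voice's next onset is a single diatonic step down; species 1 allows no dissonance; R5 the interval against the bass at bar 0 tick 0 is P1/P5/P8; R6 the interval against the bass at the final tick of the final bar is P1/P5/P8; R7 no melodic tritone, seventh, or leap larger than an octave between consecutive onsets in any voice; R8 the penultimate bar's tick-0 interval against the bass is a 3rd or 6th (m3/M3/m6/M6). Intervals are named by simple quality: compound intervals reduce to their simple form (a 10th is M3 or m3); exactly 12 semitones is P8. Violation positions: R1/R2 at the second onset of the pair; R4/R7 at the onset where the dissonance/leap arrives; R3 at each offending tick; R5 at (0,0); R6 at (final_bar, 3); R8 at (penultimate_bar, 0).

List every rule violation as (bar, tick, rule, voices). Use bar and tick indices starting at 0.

bar 0: v0=E3 v1=E4 downbeat P8
bar 1: v0=D3 v1=A3 downbeat P5
bar 2: v0=E3 v1=B3 downbeat P5
bar 3: v0=F3 v1=E3 downbeat m2
bar 4: v0=G3 v1=E4 downbeat M6
bar 5: v0=F3 v1=D4 downbeat M6
bar 6: v0=G3 v1=G4 downbeat P8
bar 7: v0=D3 v1=B3 downbeat M6
bar 8: v0=E3 v1=E4 downbeat P8
  -> R2 @ bar 1 tick 0 v(0, 1): E3/E4 P8 -> D3/A3 P5 similar
  -> R1 @ bar 2 tick 0 v(0, 1): D3/A3 P5 -> E3/B3 P5 similar
  -> R3 @ bar 3 tick 0 v(0, 1): F3 above E3
  -> R4 @ bar 3 tick 0 v(0, 1): F3/E3 m2 untreated
  -> R3 @ bar 3 tick 1 v(0, 1): F3 above E3
  -> R3 @ bar 3 tick 2 v(0, 1): F3 above E3
  -> R3 @ bar 3 tick 3 v(0, 1): F3 above E3
  -> R2 @ bar 6 tick 0 v(0, 1): F3/D4 M6 -> G3/G4 P8 similar
  -> R2 @ bar 8 tick 0 v(0, 1): D3/B3 M6 -> E3/E4 P8 similar

(1, 0, R2, (0, 1))
(2, 0, R1, (0, 1))
(3, 0, R3, (0, 1))
(3, 0, R4, (0, 1))
(3, 1, R3, (0, 1))
(3, 2, R3, (0, 1))
(3, 3, R3, (0, 1))
(6, 0, R2, (0, 1))
(8, 0, R2, (0, 1))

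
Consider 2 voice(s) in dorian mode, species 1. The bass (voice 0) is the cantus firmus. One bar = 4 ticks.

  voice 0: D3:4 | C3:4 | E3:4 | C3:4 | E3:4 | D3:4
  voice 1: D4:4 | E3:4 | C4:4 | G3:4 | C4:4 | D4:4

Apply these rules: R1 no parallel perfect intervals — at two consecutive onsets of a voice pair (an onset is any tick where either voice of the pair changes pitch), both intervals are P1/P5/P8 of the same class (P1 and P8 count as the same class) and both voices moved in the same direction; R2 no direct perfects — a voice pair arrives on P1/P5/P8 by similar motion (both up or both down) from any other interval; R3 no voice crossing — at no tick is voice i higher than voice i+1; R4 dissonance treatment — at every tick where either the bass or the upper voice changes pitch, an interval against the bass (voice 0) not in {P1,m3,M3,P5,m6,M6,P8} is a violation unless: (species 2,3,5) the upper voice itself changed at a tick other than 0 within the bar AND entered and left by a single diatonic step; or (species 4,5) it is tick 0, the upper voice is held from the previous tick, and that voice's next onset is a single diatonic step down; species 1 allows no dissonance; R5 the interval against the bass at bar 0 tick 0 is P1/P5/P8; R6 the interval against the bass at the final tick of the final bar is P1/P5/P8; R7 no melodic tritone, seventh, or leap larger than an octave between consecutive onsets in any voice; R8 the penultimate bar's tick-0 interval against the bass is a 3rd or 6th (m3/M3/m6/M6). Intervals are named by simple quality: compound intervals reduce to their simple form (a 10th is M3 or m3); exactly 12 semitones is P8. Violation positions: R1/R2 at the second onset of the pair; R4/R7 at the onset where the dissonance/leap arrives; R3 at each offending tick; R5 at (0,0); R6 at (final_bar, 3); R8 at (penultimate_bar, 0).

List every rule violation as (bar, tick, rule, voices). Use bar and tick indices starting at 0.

bar 0: v0=D3 v1=D4 downbeat P8
bar 1: v0=C3 v1=E3 downbeat M3
bar 2: v0=E3 v1=C4 downbeat m6
bar 3: v0=C3 v1=G3 downbeat P5
bar 4: v0=E3 v1=C4 downbeat m6
bar 5: v0=D3 v1=D4 downbeat P8
  -> R7 @ bar 1 tick 0 v(1,): D4->E3 leap 10st
  -> R2 @ bar 3 tick 0 v(0, 1): E3/C4 m6 -> C3/G3 P5 similar

(1, 0, R7, (1,))
(3, 0, R2, (0, 1))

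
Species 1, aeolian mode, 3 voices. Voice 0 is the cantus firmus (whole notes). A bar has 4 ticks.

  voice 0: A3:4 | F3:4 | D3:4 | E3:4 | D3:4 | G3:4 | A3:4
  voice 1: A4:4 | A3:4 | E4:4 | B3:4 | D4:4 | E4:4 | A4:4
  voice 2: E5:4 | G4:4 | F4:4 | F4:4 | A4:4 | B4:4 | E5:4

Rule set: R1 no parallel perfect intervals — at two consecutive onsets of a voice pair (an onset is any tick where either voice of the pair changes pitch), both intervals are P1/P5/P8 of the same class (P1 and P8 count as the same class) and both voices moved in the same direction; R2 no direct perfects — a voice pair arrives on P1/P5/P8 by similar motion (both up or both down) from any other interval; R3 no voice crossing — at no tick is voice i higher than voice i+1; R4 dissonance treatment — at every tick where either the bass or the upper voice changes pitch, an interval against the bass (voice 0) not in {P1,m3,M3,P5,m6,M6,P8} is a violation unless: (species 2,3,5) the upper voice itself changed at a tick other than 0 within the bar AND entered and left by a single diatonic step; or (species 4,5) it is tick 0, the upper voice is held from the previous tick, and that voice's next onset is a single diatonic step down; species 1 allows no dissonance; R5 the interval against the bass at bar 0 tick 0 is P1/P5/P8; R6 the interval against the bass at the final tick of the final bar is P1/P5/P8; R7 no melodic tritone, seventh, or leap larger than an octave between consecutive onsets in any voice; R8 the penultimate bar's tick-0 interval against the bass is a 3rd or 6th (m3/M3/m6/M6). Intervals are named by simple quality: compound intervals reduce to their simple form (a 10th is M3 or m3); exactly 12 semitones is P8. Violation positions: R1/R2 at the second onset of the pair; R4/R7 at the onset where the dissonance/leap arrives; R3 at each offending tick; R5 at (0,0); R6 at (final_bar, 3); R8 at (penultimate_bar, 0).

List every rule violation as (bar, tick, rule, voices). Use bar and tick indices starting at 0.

bar 0: v0=A3 v1=A4 v2=E5 downbeat P5
bar 1: v0=F3 v1=A3 v2=G4 downbeat M2
bar 2: v0=D3 v1=E4 v2=F4 downbeat m3
bar 3: v0=E3 v1=B3 v2=F4 downbeat m2
bar 4: v0=D3 v1=D4 v2=A4 downbeat P5
bar 5: v0=G3 v1=E4 v2=B4 downbeat M3
bar 6: v0=A3 v1=A4 v2=E5 downbeat P5
  -> R4 @ bar 1 tick 0 v(0, 2): F3/G4 M2 untreated
  -> R4 @ bar 2 tick 0 v(0, 1): D3/E4 M2 untreated
  -> R4 @ bar 3 tick 0 v(0, 2): E3/F4 m2 untreated
  -> R2 @ bar 4 tick 0 v(1, 2): B3/F4 TT -> D4/A4 P5 similar
  -> R1 @ bar 5 tick 0 v(1, 2): D4/A4 P5 -> E4/B4 P5 similar
  -> R1 @ bar 6 tick 0 v(1, 2): E4/B4 P5 -> A4/E5 P5 similar
  -> R2 @ bar 6 tick 0 v(0, 1): G3/E4 M6 -> A3/A4 P8 similar
  -> R2 @ bar 6 tick 0 v(0, 2): G3/B4 M3 -> A3/E5 P5 similar

(1, 0, R4, (0, 2))
(2, 0, R4, (0, 1))
(3, 0, R4, (0, 2))
(4, 0, R2, (1, 2))
(5, 0, R1, (1, 2))
(6, 0, R1, (1, 2))
(6, 0, R2, (0, 1))
(6, 0, R2, (0, 2))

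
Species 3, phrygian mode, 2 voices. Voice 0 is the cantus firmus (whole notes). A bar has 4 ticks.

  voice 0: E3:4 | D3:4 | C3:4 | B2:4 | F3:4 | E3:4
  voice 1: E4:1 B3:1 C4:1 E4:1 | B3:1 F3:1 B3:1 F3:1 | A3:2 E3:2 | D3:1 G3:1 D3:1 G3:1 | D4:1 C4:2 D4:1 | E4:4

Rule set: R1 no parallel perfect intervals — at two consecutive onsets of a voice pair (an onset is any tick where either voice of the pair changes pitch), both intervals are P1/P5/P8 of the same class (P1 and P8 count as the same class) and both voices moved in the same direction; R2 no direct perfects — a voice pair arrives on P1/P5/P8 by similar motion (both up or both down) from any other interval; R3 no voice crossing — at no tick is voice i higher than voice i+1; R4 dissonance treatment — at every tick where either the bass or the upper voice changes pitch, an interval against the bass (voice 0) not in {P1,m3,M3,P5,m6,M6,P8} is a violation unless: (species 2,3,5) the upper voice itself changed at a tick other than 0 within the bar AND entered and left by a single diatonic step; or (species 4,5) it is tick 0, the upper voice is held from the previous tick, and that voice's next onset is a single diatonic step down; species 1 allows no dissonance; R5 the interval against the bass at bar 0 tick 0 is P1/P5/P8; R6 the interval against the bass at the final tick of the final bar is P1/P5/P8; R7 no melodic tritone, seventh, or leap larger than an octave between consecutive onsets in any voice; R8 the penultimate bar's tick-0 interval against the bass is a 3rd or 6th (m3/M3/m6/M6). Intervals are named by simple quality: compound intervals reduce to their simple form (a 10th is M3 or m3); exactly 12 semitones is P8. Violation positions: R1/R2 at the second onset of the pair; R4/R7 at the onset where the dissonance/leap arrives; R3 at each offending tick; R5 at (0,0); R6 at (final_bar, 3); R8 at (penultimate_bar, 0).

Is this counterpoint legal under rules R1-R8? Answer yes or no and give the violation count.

bar 0: v0=E3 v1=E4 (P8)
bar 1: v0=D3 v1=B3 (M6)
bar 2: v0=C3 v1=A3 (M6)
bar 3: v0=B2 v1=D3 (m3)
bar 4: v0=F3 v1=D4 (M6)
bar 5: v0=E3 v1=E4 (P8)
  R7 @ bar1.1: B3->F3 leap 6st
  R7 @ bar1.2: F3->B3 leap 6st
  R7 @ bar1.3: B3->F3 leap 6st
  R7 @ bar4.0: B2->F3 leap 6st

No (4 violations)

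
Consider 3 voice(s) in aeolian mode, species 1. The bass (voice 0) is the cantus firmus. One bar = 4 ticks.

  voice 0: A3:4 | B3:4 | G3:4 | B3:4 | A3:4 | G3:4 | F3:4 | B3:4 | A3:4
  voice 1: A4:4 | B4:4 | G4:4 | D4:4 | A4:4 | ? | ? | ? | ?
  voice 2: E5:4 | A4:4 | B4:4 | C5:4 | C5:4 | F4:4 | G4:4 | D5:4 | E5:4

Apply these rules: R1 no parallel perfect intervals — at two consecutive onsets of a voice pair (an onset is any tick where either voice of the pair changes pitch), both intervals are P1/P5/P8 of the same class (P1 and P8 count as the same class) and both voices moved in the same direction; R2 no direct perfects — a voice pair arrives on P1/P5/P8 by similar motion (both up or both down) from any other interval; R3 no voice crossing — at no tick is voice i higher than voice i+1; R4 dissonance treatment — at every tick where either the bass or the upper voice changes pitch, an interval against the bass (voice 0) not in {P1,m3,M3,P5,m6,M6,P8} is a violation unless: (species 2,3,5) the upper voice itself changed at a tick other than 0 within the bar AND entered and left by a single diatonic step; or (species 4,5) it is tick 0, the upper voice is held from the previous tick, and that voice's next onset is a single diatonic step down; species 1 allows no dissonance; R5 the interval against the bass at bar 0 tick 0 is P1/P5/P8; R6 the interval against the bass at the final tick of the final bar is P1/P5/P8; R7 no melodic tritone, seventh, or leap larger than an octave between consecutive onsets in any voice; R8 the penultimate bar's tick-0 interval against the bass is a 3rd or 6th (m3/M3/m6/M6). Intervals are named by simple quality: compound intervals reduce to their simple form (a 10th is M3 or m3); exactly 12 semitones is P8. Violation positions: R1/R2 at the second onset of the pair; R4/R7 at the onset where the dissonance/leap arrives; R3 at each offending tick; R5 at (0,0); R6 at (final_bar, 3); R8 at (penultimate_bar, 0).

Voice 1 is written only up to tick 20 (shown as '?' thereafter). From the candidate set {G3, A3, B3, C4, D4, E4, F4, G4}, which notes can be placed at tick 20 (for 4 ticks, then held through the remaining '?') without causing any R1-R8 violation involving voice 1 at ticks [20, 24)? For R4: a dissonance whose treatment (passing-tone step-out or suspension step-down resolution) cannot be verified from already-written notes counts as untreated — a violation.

{E4}

G3: violates R1,R7
A3: violates R4
B3: violates R7
C4: violates R4
D4: violates R2
E4: legal
F4: violates R2,R4
G4: violates R1,R3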